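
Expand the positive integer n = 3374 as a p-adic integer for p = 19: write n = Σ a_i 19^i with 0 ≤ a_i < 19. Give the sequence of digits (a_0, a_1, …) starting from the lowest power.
(a_0, a_1, …) = (11, 6, 9)

Repeated division by 19 gives the digits low-to-high: 3374 = 11 + 6·19^1 + 9·19^2. Digit sequence: (11, 6, 9).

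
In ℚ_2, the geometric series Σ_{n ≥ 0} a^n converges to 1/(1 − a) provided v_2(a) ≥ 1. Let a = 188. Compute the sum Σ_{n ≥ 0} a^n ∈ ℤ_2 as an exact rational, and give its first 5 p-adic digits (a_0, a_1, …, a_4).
Σ a^n = 1/(1 − a) = -1/187;  first 5 digits = (1, 0, 1, 1, 0)

v_2(a) = 2 ≥ 1, so the series converges in ℤ_2 to 1/(1 − a) = 1/(1 − 188) = -1/187. Expand this rational in ℤ_2: compute digits iteratively via d_i = x_i mod 2, x_{i+1} = (x_i − d_i)/2. The first 5 digits are (1, 0, 1, 1, 0).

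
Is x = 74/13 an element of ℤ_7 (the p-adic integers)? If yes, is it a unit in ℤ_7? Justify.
x ∈ ℤ_7^× (unit); v_7(x) = 0

ℤ_7 = {x ∈ ℚ_7 : v_7(x) ≥ 0} and ℤ_7^× = {x ∈ ℤ_7 : v_7(x) = 0}. Here v_7(74/13) = v_7(num) − v_7(den) = 0; compare against these criteria.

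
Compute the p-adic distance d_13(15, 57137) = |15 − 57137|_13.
d_13(15, 57137) = 1/28561

Step 1 — x − y = 15 − 57137 = -57122. Step 2 — v_13(-57122) = 4 (factor: -57122 = −(13^4 · 2); the sign does not affect v_p). Step 3 — |x − y|_13 = 13^{-4} = 1/28561.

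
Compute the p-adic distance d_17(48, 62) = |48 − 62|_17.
d_17(48, 62) = 1

Step 1 — x − y = 48 − 62 = -14. Step 2 — v_17(-14) = 0 (factor: -14 = −(17^0 · 14); the sign does not affect v_p). Step 3 — |x − y|_17 = 17^{0} = 1.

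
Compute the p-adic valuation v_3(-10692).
v_3(-10692) = 5

v_3(n) is the largest exponent k such that 3^k divides n. Factor out: -10692 = -3^5 · 44. (Sign doesn't affect v_p.) So v_3(-10692) = 5.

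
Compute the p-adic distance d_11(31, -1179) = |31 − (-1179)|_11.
d_11(31, -1179) = 1/121

Step 1 — x − y = 31 − (-1179) = 1210. Step 2 — v_11(1210) = 2 (factor: 1210 = (11^2 · 10); the sign does not affect v_p). Step 3 — |x − y|_11 = 11^{-2} = 1/121.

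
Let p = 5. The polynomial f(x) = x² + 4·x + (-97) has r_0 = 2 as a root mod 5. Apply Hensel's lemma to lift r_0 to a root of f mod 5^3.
r_2 = 72 (mod 125)

Hensel: r_{i+1} = r_i − f(r_i)·(f′(r_i))^{-1} mod 5^{i+2}, f′(x) = 2x + 4. Iterate:
  r_0 = 2 (mod 5)
  r_1 = 22 (mod 25)
  r_2 = 72 (mod 125)
Final: r = 72 satisfies f(r) ≡ 0 mod 5^3.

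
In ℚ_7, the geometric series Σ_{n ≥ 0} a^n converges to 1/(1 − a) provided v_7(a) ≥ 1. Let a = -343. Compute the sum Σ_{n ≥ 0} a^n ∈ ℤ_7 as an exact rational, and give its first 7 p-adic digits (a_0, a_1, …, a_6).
Σ a^n = 1/(1 − a) = 1/344;  first 7 digits = (1, 0, 0, 6, 6, 6, 0)

v_7(a) = 3 ≥ 1, so the series converges in ℤ_7 to 1/(1 − a) = 1/(1 − (-343)) = 1/344. Expand this rational in ℤ_7: compute digits iteratively via d_i = x_i mod 7, x_{i+1} = (x_i − d_i)/7. The first 7 digits are (1, 0, 0, 6, 6, 6, 0).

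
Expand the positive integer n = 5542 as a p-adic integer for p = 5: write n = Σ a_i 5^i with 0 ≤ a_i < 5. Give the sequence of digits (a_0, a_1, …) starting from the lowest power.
(a_0, a_1, …) = (2, 3, 1, 4, 3, 1)

Repeated division by 5 gives the digits low-to-high: 5542 = 2 + 3·5^1 + 1·5^2 + 4·5^3 + 3·5^4 + 1·5^5. Digit sequence: (2, 3, 1, 4, 3, 1).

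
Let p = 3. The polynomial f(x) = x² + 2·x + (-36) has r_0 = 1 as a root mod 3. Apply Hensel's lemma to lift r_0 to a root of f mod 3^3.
r_2 = 7 (mod 27)

Hensel: r_{i+1} = r_i − f(r_i)·(f′(r_i))^{-1} mod 3^{i+2}, f′(x) = 2x + 2. Iterate:
  r_0 = 1 (mod 3)
  r_1 = 7 (mod 9)
  r_2 = 7 (mod 27)
Final: r = 7 satisfies f(r) ≡ 0 mod 3^3.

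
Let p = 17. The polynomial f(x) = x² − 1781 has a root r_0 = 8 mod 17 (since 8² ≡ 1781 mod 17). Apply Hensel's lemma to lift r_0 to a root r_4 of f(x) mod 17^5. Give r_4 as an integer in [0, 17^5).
r_4 = 1109207 (mod 1419857)

Hensel's recurrence: r_{i+1} = r_i − f(r_i)·(f′(r_i))^{-1} mod 17^{i+2}, with f′(x) = 2x. Iterate:
  r_0 = 8 (mod 17)
  r_1 = 25 (mod 289)
  r_2 = 3782 (mod 4913)
  r_3 = 23434 (mod 83521)
  r_4 = 1109207 (mod 1419857)
Final: r_4 = 1109207, and one checks f(r_4) ≡ 0 mod 17^5.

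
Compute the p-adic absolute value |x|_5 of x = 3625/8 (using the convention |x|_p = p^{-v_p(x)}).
|3625/8|_5 = 1/125

Step 1 — compute v_5(x) by factoring powers of 5 out of the numerator and denominator: v_5(3625/8) = 3. Step 2 — apply |x|_p = p^{-v_p(x)} = 5^{-3} = 1/125.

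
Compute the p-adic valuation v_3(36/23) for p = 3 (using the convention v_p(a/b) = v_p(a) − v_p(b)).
v_3(36/23) = 2

Factor powers of 3 from the numerator and denominator of the reduced fraction: 36 = 3^2 · 4 and 23 = 3^0 · 23. Apply v_p(a/b) = v_p(a) − v_p(b): v_3(36/23) = 2 − 0 = 2.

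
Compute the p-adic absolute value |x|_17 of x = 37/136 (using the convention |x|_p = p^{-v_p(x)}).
|37/136|_17 = 17

Step 1 — compute v_17(x) by factoring powers of 17 out of the numerator and denominator: v_17(37/136) = -1. Step 2 — apply |x|_p = p^{-v_p(x)} = 17^{1} = 17.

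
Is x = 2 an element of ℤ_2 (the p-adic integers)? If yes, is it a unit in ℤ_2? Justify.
x ∈ ℤ_2 but not a unit; v_2(x) = 1 > 0

ℤ_2 = {x ∈ ℚ_2 : v_2(x) ≥ 0} and ℤ_2^× = {x ∈ ℤ_2 : v_2(x) = 0}. Here v_2(2) = v_2(num) − v_2(den) = 1; compare against these criteria.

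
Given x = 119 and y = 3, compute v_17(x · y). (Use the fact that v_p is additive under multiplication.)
v_17(357) = 1

v_p(x) = 1 (factor: 119 = 17^1 · 7); v_p(y) = 0 (factor: 3 = 17^0 · 3). Additivity: v_p(xy) = v_p(x) + v_p(y) = 1 + 0 = 1. (Direct check: xy = 357 = 17^1 · (21).)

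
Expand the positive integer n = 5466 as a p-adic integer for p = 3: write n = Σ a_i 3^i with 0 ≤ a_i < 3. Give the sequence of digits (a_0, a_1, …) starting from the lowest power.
(a_0, a_1, …) = (0, 1, 1, 1, 1, 1, 1, 2)

Repeated division by 3 gives the digits low-to-high: 5466 = 1·3^1 + 1·3^2 + 1·3^3 + 1·3^4 + 1·3^5 + 1·3^6 + 2·3^7. Digit sequence: (0, 1, 1, 1, 1, 1, 1, 2).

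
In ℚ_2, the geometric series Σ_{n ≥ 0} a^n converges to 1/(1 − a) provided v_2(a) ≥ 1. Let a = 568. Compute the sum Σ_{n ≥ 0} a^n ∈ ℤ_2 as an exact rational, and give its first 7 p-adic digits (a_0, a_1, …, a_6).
Σ a^n = 1/(1 − a) = -1/567;  first 7 digits = (1, 0, 0, 1, 1, 1, 1)

v_2(a) = 3 ≥ 1, so the series converges in ℤ_2 to 1/(1 − a) = 1/(1 − 568) = -1/567. Expand this rational in ℤ_2: compute digits iteratively via d_i = x_i mod 2, x_{i+1} = (x_i − d_i)/2. The first 7 digits are (1, 0, 0, 1, 1, 1, 1).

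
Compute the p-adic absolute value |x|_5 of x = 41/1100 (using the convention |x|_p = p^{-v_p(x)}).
|41/1100|_5 = 25

Step 1 — compute v_5(x) by factoring powers of 5 out of the numerator and denominator: v_5(41/1100) = -2. Step 2 — apply |x|_p = p^{-v_p(x)} = 5^{2} = 25.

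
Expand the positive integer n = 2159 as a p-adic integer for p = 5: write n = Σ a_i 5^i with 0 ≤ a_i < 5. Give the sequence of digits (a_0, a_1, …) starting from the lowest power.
(a_0, a_1, …) = (4, 1, 1, 2, 3)

Repeated division by 5 gives the digits low-to-high: 2159 = 4 + 1·5^1 + 1·5^2 + 2·5^3 + 3·5^4. Digit sequence: (4, 1, 1, 2, 3).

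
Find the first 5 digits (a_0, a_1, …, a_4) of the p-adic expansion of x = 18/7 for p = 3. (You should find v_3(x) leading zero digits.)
(a_0, …, a_4) = (0, 0, 2, 2, 0)

v_3(18/7) = 2, so a_0 = ... = a_1 = 0. Factor out: x = 3^2 · u with u = 2/7 a unit in ℤ_3. Expand u iteratively via a_{v+i} = u_i mod 3, u_{i+1} = (u_i − a_{v+i})/3:
  u_0 = 2/7;  a_2 = 2;  u_1 = (u_0 − 2)/3 = -4/7
  u_1 = -4/7;  a_3 = 2;  u_2 = (u_1 − 2)/3 = -6/7
  u_2 = -6/7;  a_4 = 0;  u_3 = (u_2 − 0)/3 = -2/7
Digits: (0, 0, 2, 2, 0).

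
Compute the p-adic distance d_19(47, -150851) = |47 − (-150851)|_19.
d_19(47, -150851) = 1/6859

Step 1 — x − y = 47 − (-150851) = 150898. Step 2 — v_19(150898) = 3 (factor: 150898 = (19^3 · 22); the sign does not affect v_p). Step 3 — |x − y|_19 = 19^{-3} = 1/6859.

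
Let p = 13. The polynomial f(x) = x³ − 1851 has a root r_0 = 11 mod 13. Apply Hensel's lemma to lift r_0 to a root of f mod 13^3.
r_2 = 336 (mod 2197)

Hensel: r_{i+1} = r_i − f(r_i)/f′(r_i) mod 13^{i+2}, where f′(x) = 3x². Iterate:
  r_0 = 11 (mod 13)
  r_1 = 167 (mod 169)
  r_2 = 336 (mod 2197)
Final: r = 336 with f(r) ≡ 0 mod 13^3.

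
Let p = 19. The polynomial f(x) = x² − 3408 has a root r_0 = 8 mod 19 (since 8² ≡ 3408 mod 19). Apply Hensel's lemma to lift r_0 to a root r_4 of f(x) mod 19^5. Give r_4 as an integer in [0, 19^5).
r_4 = 2454295 (mod 2476099)

Hensel's recurrence: r_{i+1} = r_i − f(r_i)·(f′(r_i))^{-1} mod 19^{i+2}, with f′(x) = 2x. Iterate:
  r_0 = 8 (mod 19)
  r_1 = 217 (mod 361)
  r_2 = 5632 (mod 6859)
  r_3 = 108517 (mod 130321)
  r_4 = 2454295 (mod 2476099)
Final: r_4 = 2454295, and one checks f(r_4) ≡ 0 mod 19^5.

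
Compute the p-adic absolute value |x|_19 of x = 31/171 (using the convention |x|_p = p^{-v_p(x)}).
|31/171|_19 = 19

Step 1 — compute v_19(x) by factoring powers of 19 out of the numerator and denominator: v_19(31/171) = -1. Step 2 — apply |x|_p = p^{-v_p(x)} = 19^{1} = 19.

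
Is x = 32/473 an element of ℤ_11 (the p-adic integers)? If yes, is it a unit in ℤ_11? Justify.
x ∉ ℤ_11 (v_11(x) = -1 < 0)

ℤ_11 = {x ∈ ℚ_11 : v_11(x) ≥ 0} and ℤ_11^× = {x ∈ ℤ_11 : v_11(x) = 0}. Here v_11(32/473) = v_11(num) − v_11(den) = -1; compare against these criteria.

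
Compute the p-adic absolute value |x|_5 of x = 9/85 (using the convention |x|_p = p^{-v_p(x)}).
|9/85|_5 = 5

Step 1 — compute v_5(x) by factoring powers of 5 out of the numerator and denominator: v_5(9/85) = -1. Step 2 — apply |x|_p = p^{-v_p(x)} = 5^{1} = 5.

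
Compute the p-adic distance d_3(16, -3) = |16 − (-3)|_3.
d_3(16, -3) = 1

Step 1 — x − y = 16 − (-3) = 19. Step 2 — v_3(19) = 0 (factor: 19 = (3^0 · 19); the sign does not affect v_p). Step 3 — |x − y|_3 = 3^{0} = 1.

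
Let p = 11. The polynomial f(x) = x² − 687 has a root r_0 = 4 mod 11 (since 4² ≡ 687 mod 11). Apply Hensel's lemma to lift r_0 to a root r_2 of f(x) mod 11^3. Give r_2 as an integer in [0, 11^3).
r_2 = 1192 (mod 1331)

Hensel's recurrence: r_{i+1} = r_i − f(r_i)·(f′(r_i))^{-1} mod 11^{i+2}, with f′(x) = 2x. Iterate:
  r_0 = 4 (mod 11)
  r_1 = 103 (mod 121)
  r_2 = 1192 (mod 1331)
Final: r_2 = 1192, and one checks f(r_2) ≡ 0 mod 11^3.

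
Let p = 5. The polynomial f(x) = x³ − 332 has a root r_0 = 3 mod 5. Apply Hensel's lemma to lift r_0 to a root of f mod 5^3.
r_2 = 18 (mod 125)

Hensel: r_{i+1} = r_i − f(r_i)/f′(r_i) mod 5^{i+2}, where f′(x) = 3x². Iterate:
  r_0 = 3 (mod 5)
  r_1 = 18 (mod 25)
  r_2 = 18 (mod 125)
Final: r = 18 with f(r) ≡ 0 mod 5^3.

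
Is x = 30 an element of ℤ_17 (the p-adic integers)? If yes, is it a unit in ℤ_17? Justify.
x ∈ ℤ_17^× (unit); v_17(x) = 0

ℤ_17 = {x ∈ ℚ_17 : v_17(x) ≥ 0} and ℤ_17^× = {x ∈ ℤ_17 : v_17(x) = 0}. Here v_17(30) = v_17(num) − v_17(den) = 0; compare against these criteria.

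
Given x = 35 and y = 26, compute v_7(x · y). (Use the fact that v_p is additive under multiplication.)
v_7(910) = 1

v_p(x) = 1 (factor: 35 = 7^1 · 5); v_p(y) = 0 (factor: 26 = 7^0 · 26). Additivity: v_p(xy) = v_p(x) + v_p(y) = 1 + 0 = 1. (Direct check: xy = 910 = 7^1 · (130).)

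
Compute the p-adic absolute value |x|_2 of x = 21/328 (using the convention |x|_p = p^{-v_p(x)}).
|21/328|_2 = 8

Step 1 — compute v_2(x) by factoring powers of 2 out of the numerator and denominator: v_2(21/328) = -3. Step 2 — apply |x|_p = p^{-v_p(x)} = 2^{3} = 8.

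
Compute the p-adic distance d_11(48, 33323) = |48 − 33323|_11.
d_11(48, 33323) = 1/1331

Step 1 — x − y = 48 − 33323 = -33275. Step 2 — v_11(-33275) = 3 (factor: -33275 = −(11^3 · 25); the sign does not affect v_p). Step 3 — |x − y|_11 = 11^{-3} = 1/1331.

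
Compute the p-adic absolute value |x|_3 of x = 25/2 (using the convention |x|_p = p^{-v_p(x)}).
|25/2|_3 = 1

Step 1 — compute v_3(x) by factoring powers of 3 out of the numerator and denominator: v_3(25/2) = 0. Step 2 — apply |x|_p = p^{-v_p(x)} = 3^{0} = 1.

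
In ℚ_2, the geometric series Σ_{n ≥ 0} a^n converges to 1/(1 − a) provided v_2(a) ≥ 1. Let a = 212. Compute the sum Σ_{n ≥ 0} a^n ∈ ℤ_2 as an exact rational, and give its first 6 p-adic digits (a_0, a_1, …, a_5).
Σ a^n = 1/(1 − a) = -1/211;  first 6 digits = (1, 0, 1, 0, 0, 1)

v_2(a) = 2 ≥ 1, so the series converges in ℤ_2 to 1/(1 − a) = 1/(1 − 212) = -1/211. Expand this rational in ℤ_2: compute digits iteratively via d_i = x_i mod 2, x_{i+1} = (x_i − d_i)/2. The first 6 digits are (1, 0, 1, 0, 0, 1).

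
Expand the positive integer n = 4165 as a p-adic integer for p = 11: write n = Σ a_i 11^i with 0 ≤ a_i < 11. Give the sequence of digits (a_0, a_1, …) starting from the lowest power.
(a_0, a_1, …) = (7, 4, 1, 3)

Repeated division by 11 gives the digits low-to-high: 4165 = 7 + 4·11^1 + 1·11^2 + 3·11^3. Digit sequence: (7, 4, 1, 3).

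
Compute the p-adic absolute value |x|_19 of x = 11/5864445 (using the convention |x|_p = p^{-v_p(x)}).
|11/5864445|_19 = 130321

Step 1 — compute v_19(x) by factoring powers of 19 out of the numerator and denominator: v_19(11/5864445) = -4. Step 2 — apply |x|_p = p^{-v_p(x)} = 19^{4} = 130321.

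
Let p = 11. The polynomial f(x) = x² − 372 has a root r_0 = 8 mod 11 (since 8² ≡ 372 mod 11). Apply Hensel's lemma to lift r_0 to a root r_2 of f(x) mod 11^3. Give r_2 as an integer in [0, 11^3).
r_2 = 602 (mod 1331)

Hensel's recurrence: r_{i+1} = r_i − f(r_i)·(f′(r_i))^{-1} mod 11^{i+2}, with f′(x) = 2x. Iterate:
  r_0 = 8 (mod 11)
  r_1 = 118 (mod 121)
  r_2 = 602 (mod 1331)
Final: r_2 = 602, and one checks f(r_2) ≡ 0 mod 11^3.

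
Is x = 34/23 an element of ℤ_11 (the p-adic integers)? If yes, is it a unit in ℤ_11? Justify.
x ∈ ℤ_11^× (unit); v_11(x) = 0

ℤ_11 = {x ∈ ℚ_11 : v_11(x) ≥ 0} and ℤ_11^× = {x ∈ ℤ_11 : v_11(x) = 0}. Here v_11(34/23) = v_11(num) − v_11(den) = 0; compare against these criteria.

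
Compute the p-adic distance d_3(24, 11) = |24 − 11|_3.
d_3(24, 11) = 1

Step 1 — x − y = 24 − 11 = 13. Step 2 — v_3(13) = 0 (factor: 13 = (3^0 · 13); the sign does not affect v_p). Step 3 — |x − y|_3 = 3^{0} = 1.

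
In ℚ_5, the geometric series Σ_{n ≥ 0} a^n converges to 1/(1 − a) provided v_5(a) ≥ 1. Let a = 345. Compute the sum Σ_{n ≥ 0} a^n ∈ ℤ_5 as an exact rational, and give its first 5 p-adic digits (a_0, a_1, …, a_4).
Σ a^n = 1/(1 − a) = -1/344;  first 5 digits = (1, 4, 4, 3, 3)

v_5(a) = 1 ≥ 1, so the series converges in ℤ_5 to 1/(1 − a) = 1/(1 − 345) = -1/344. Expand this rational in ℤ_5: compute digits iteratively via d_i = x_i mod 5, x_{i+1} = (x_i − d_i)/5. The first 5 digits are (1, 4, 4, 3, 3).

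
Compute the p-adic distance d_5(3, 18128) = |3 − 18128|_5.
d_5(3, 18128) = 1/625

Step 1 — x − y = 3 − 18128 = -18125. Step 2 — v_5(-18125) = 4 (factor: -18125 = −(5^4 · 29); the sign does not affect v_p). Step 3 — |x − y|_5 = 5^{-4} = 1/625.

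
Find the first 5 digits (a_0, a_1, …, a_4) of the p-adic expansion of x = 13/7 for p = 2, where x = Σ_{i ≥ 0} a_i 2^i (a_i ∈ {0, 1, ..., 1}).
(a_0, …, a_4) = (1, 1, 0, 1, 0)

v_2(13/7) = 0 (numerator and denominator both coprime to 2), so x ∈ ℤ_2^×. Compute digits iteratively via a_i = x_i mod 2, x_{i+1} = (x_i − a_i)/2, with x_0 = x:
  x_0 = 13/7;  a_0 = 1;  x_1 = (x_0 − 1)/2 = 3/7
  x_1 = 3/7;  a_1 = 1;  x_2 = (x_1 − 1)/2 = -2/7
  x_2 = -2/7;  a_2 = 0;  x_3 = (x_2 − 0)/2 = -1/7
  x_3 = -1/7;  a_3 = 1;  x_4 = (x_3 − 1)/2 = -4/7
  x_4 = -4/7;  a_4 = 0;  x_5 = (x_4 − 0)/2 = -2/7
Digits: (1, 1, 0, 1, 0).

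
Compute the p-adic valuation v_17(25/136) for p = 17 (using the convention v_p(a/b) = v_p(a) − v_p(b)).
v_17(25/136) = -1

Factor powers of 17 from the numerator and denominator of the reduced fraction: 25 = 17^0 · 25 and 136 = 17^1 · 8. Apply v_p(a/b) = v_p(a) − v_p(b): v_17(25/136) = 0 − 1 = -1.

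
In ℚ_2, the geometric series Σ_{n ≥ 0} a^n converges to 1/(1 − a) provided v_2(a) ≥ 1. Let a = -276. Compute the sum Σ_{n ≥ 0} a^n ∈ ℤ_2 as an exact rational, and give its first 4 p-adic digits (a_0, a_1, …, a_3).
Σ a^n = 1/(1 − a) = 1/277;  first 4 digits = (1, 0, 1, 1)

v_2(a) = 2 ≥ 1, so the series converges in ℤ_2 to 1/(1 − a) = 1/(1 − (-276)) = 1/277. Expand this rational in ℤ_2: compute digits iteratively via d_i = x_i mod 2, x_{i+1} = (x_i − d_i)/2. The first 4 digits are (1, 0, 1, 1).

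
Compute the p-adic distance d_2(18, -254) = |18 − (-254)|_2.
d_2(18, -254) = 1/16

Step 1 — x − y = 18 − (-254) = 272. Step 2 — v_2(272) = 4 (factor: 272 = (2^4 · 17); the sign does not affect v_p). Step 3 — |x − y|_2 = 2^{-4} = 1/16.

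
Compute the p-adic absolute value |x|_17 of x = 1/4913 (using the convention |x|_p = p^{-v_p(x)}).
|1/4913|_17 = 4913

Step 1 — compute v_17(x) by factoring powers of 17 out of the numerator and denominator: v_17(1/4913) = -3. Step 2 — apply |x|_p = p^{-v_p(x)} = 17^{3} = 4913.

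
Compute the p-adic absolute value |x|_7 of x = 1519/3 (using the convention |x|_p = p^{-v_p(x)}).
|1519/3|_7 = 1/49

Step 1 — compute v_7(x) by factoring powers of 7 out of the numerator and denominator: v_7(1519/3) = 2. Step 2 — apply |x|_p = p^{-v_p(x)} = 7^{-2} = 1/49.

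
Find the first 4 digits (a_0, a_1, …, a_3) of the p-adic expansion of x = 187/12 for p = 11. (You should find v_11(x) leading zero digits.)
(a_0, …, a_3) = (0, 6, 6, 4)

v_11(187/12) = 1, so a_0 = ... = a_0 = 0. Factor out: x = 11^1 · u with u = 17/12 a unit in ℤ_11. Expand u iteratively via a_{v+i} = u_i mod 11, u_{i+1} = (u_i − a_{v+i})/11:
  u_0 = 17/12;  a_1 = 6;  u_1 = (u_0 − 6)/11 = -5/12
  u_1 = -5/12;  a_2 = 6;  u_2 = (u_1 − 6)/11 = -7/12
  u_2 = -7/12;  a_3 = 4;  u_3 = (u_2 − 4)/11 = -5/12
Digits: (0, 6, 6, 4).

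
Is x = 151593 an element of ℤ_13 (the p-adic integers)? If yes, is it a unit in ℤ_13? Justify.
x ∈ ℤ_13 but not a unit; v_13(x) = 3 > 0

ℤ_13 = {x ∈ ℚ_13 : v_13(x) ≥ 0} and ℤ_13^× = {x ∈ ℤ_13 : v_13(x) = 0}. Here v_13(151593) = v_13(num) − v_13(den) = 3; compare against these criteria.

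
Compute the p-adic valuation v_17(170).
v_17(170) = 1

v_17(n) is the largest exponent k such that 17^k divides n. Factor out: 170 = 17^1 · 10. (Sign doesn't affect v_p.) So v_17(170) = 1.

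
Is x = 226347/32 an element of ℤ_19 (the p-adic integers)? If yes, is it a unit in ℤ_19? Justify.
x ∈ ℤ_19 but not a unit; v_19(x) = 3 > 0

ℤ_19 = {x ∈ ℚ_19 : v_19(x) ≥ 0} and ℤ_19^× = {x ∈ ℤ_19 : v_19(x) = 0}. Here v_19(226347/32) = v_19(num) − v_19(den) = 3; compare against these criteria.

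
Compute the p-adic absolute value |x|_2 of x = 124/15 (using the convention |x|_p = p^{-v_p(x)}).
|124/15|_2 = 1/4

Step 1 — compute v_2(x) by factoring powers of 2 out of the numerator and denominator: v_2(124/15) = 2. Step 2 — apply |x|_p = p^{-v_p(x)} = 2^{-2} = 1/4.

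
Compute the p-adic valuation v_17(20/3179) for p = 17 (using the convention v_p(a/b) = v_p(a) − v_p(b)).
v_17(20/3179) = -2

Factor powers of 17 from the numerator and denominator of the reduced fraction: 20 = 17^0 · 20 and 3179 = 17^2 · 11. Apply v_p(a/b) = v_p(a) − v_p(b): v_17(20/3179) = 0 − 2 = -2.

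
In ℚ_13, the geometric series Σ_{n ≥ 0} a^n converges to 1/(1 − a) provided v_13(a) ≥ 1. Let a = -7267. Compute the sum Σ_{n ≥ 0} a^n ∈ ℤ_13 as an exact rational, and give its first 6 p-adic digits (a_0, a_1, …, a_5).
Σ a^n = 1/(1 − a) = 1/7268;  first 6 digits = (1, 0, 9, 9, 2, 12)

v_13(a) = 2 ≥ 1, so the series converges in ℤ_13 to 1/(1 − a) = 1/(1 − (-7267)) = 1/7268. Expand this rational in ℤ_13: compute digits iteratively via d_i = x_i mod 13, x_{i+1} = (x_i − d_i)/13. The first 6 digits are (1, 0, 9, 9, 2, 12).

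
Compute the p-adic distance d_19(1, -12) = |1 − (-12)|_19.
d_19(1, -12) = 1

Step 1 — x − y = 1 − (-12) = 13. Step 2 — v_19(13) = 0 (factor: 13 = (19^0 · 13); the sign does not affect v_p). Step 3 — |x − y|_19 = 19^{0} = 1.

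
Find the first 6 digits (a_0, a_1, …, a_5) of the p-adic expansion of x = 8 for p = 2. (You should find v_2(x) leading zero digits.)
(a_0, …, a_5) = (0, 0, 0, 1, 0, 0)

v_2(8) = 3, so a_0 = ... = a_2 = 0. Factor out: x = 2^3 · u with u = 1 a unit in ℤ_2. Expand u iteratively via a_{v+i} = u_i mod 2, u_{i+1} = (u_i − a_{v+i})/2:
  u_0 = 1;  a_3 = 1;  u_1 = (u_0 − 1)/2 = 0
  u_1 = 0;  a_4 = 0;  u_2 = (u_1 − 0)/2 = 0
  u_2 = 0;  a_5 = 0;  u_3 = (u_2 − 0)/2 = 0
Digits: (0, 0, 0, 1, 0, 0).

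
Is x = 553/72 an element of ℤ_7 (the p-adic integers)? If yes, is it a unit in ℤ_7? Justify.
x ∈ ℤ_7 but not a unit; v_7(x) = 1 > 0

ℤ_7 = {x ∈ ℚ_7 : v_7(x) ≥ 0} and ℤ_7^× = {x ∈ ℤ_7 : v_7(x) = 0}. Here v_7(553/72) = v_7(num) − v_7(den) = 1; compare against these criteria.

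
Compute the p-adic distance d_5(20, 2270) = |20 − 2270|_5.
d_5(20, 2270) = 1/125

Step 1 — x − y = 20 − 2270 = -2250. Step 2 — v_5(-2250) = 3 (factor: -2250 = −(5^3 · 18); the sign does not affect v_p). Step 3 — |x − y|_5 = 5^{-3} = 1/125.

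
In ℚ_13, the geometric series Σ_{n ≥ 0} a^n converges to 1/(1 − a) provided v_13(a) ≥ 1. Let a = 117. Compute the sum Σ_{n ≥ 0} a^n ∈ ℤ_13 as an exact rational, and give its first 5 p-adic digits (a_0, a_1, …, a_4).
Σ a^n = 1/(1 − a) = -1/116;  first 5 digits = (1, 9, 3, 7, 0)

v_13(a) = 1 ≥ 1, so the series converges in ℤ_13 to 1/(1 − a) = 1/(1 − 117) = -1/116. Expand this rational in ℤ_13: compute digits iteratively via d_i = x_i mod 13, x_{i+1} = (x_i − d_i)/13. The first 5 digits are (1, 9, 3, 7, 0).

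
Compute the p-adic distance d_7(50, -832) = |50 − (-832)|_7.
d_7(50, -832) = 1/49

Step 1 — x − y = 50 − (-832) = 882. Step 2 — v_7(882) = 2 (factor: 882 = (7^2 · 18); the sign does not affect v_p). Step 3 — |x − y|_7 = 7^{-2} = 1/49.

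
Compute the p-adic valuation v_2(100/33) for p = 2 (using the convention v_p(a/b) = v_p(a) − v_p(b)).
v_2(100/33) = 2

Factor powers of 2 from the numerator and denominator of the reduced fraction: 100 = 2^2 · 25 and 33 = 2^0 · 33. Apply v_p(a/b) = v_p(a) − v_p(b): v_2(100/33) = 2 − 0 = 2.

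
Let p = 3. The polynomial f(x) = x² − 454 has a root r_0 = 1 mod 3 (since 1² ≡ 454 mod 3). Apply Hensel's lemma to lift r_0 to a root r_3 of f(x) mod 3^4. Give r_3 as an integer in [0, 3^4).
r_3 = 7 (mod 81)

Hensel's recurrence: r_{i+1} = r_i − f(r_i)·(f′(r_i))^{-1} mod 3^{i+2}, with f′(x) = 2x. Iterate:
  r_0 = 1 (mod 3)
  r_1 = 7 (mod 9)
  r_2 = 7 (mod 27)
  r_3 = 7 (mod 81)
Final: r_3 = 7, and one checks f(r_3) ≡ 0 mod 3^4.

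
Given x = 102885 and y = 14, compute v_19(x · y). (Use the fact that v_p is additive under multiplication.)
v_19(1440390) = 3

v_p(x) = 3 (factor: 102885 = 19^3 · 15); v_p(y) = 0 (factor: 14 = 19^0 · 14). Additivity: v_p(xy) = v_p(x) + v_p(y) = 3 + 0 = 3. (Direct check: xy = 1440390 = 19^3 · (210).)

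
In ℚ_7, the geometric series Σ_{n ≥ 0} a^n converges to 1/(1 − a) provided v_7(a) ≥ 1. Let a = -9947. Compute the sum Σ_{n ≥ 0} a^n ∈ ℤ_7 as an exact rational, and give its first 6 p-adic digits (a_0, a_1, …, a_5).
Σ a^n = 1/(1 − a) = 1/9948;  first 6 digits = (1, 0, 0, 6, 2, 6)

v_7(a) = 3 ≥ 1, so the series converges in ℤ_7 to 1/(1 − a) = 1/(1 − (-9947)) = 1/9948. Expand this rational in ℤ_7: compute digits iteratively via d_i = x_i mod 7, x_{i+1} = (x_i − d_i)/7. The first 6 digits are (1, 0, 0, 6, 2, 6).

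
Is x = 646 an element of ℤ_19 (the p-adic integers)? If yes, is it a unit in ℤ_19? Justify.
x ∈ ℤ_19 but not a unit; v_19(x) = 1 > 0

ℤ_19 = {x ∈ ℚ_19 : v_19(x) ≥ 0} and ℤ_19^× = {x ∈ ℤ_19 : v_19(x) = 0}. Here v_19(646) = v_19(num) − v_19(den) = 1; compare against these criteria.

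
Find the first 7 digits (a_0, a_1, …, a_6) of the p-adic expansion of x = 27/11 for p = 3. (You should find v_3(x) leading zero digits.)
(a_0, …, a_6) = (0, 0, 0, 2, 1, 0, 2)

v_3(27/11) = 3, so a_0 = ... = a_2 = 0. Factor out: x = 3^3 · u with u = 1/11 a unit in ℤ_3. Expand u iteratively via a_{v+i} = u_i mod 3, u_{i+1} = (u_i − a_{v+i})/3:
  u_0 = 1/11;  a_3 = 2;  u_1 = (u_0 − 2)/3 = -7/11
  u_1 = -7/11;  a_4 = 1;  u_2 = (u_1 − 1)/3 = -6/11
  u_2 = -6/11;  a_5 = 0;  u_3 = (u_2 − 0)/3 = -2/11
  u_3 = -2/11;  a_6 = 2;  u_4 = (u_3 − 2)/3 = -8/11
Digits: (0, 0, 0, 2, 1, 0, 2).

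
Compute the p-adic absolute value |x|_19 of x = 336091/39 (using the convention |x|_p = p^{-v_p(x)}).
|336091/39|_19 = 1/6859

Step 1 — compute v_19(x) by factoring powers of 19 out of the numerator and denominator: v_19(336091/39) = 3. Step 2 — apply |x|_p = p^{-v_p(x)} = 19^{-3} = 1/6859.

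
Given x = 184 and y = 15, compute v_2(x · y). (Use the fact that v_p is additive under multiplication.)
v_2(2760) = 3

v_p(x) = 3 (factor: 184 = 2^3 · 23); v_p(y) = 0 (factor: 15 = 2^0 · 15). Additivity: v_p(xy) = v_p(x) + v_p(y) = 3 + 0 = 3. (Direct check: xy = 2760 = 2^3 · (345).)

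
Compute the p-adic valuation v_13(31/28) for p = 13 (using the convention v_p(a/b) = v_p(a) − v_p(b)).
v_13(31/28) = 0

Factor powers of 13 from the numerator and denominator of the reduced fraction: 31 = 13^0 · 31 and 28 = 13^0 · 28. Apply v_p(a/b) = v_p(a) − v_p(b): v_13(31/28) = 0 − 0 = 0.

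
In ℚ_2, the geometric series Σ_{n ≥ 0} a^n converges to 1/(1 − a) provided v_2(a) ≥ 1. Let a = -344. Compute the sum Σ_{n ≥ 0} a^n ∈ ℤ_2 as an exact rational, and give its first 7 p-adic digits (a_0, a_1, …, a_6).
Σ a^n = 1/(1 − a) = 1/345;  first 7 digits = (1, 0, 0, 1, 0, 1, 1)

v_2(a) = 3 ≥ 1, so the series converges in ℤ_2 to 1/(1 − a) = 1/(1 − (-344)) = 1/345. Expand this rational in ℤ_2: compute digits iteratively via d_i = x_i mod 2, x_{i+1} = (x_i − d_i)/2. The first 7 digits are (1, 0, 0, 1, 0, 1, 1).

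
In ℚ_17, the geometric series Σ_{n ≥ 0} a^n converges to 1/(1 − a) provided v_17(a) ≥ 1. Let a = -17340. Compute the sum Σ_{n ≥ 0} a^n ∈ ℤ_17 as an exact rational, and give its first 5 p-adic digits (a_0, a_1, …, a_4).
Σ a^n = 1/(1 − a) = 1/17341;  first 5 digits = (1, 0, 8, 13, 12)

v_17(a) = 2 ≥ 1, so the series converges in ℤ_17 to 1/(1 − a) = 1/(1 − (-17340)) = 1/17341. Expand this rational in ℤ_17: compute digits iteratively via d_i = x_i mod 17, x_{i+1} = (x_i − d_i)/17. The first 5 digits are (1, 0, 8, 13, 12).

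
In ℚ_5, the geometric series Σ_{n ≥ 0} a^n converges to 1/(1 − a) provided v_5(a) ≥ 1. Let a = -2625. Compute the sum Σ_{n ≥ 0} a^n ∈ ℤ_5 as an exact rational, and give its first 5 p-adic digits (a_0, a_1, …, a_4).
Σ a^n = 1/(1 − a) = 1/2626;  first 5 digits = (1, 0, 0, 4, 0)

v_5(a) = 3 ≥ 1, so the series converges in ℤ_5 to 1/(1 − a) = 1/(1 − (-2625)) = 1/2626. Expand this rational in ℤ_5: compute digits iteratively via d_i = x_i mod 5, x_{i+1} = (x_i − d_i)/5. The first 5 digits are (1, 0, 0, 4, 0).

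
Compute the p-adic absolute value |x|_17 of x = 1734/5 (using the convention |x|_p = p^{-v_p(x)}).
|1734/5|_17 = 1/289

Step 1 — compute v_17(x) by factoring powers of 17 out of the numerator and denominator: v_17(1734/5) = 2. Step 2 — apply |x|_p = p^{-v_p(x)} = 17^{-2} = 1/289.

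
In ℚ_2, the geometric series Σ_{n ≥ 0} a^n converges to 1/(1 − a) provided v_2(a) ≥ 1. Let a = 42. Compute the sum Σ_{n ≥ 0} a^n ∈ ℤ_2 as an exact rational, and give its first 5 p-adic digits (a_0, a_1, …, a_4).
Σ a^n = 1/(1 − a) = -1/41;  first 5 digits = (1, 1, 1, 0, 0)

v_2(a) = 1 ≥ 1, so the series converges in ℤ_2 to 1/(1 − a) = 1/(1 − 42) = -1/41. Expand this rational in ℤ_2: compute digits iteratively via d_i = x_i mod 2, x_{i+1} = (x_i − d_i)/2. The first 5 digits are (1, 1, 1, 0, 0).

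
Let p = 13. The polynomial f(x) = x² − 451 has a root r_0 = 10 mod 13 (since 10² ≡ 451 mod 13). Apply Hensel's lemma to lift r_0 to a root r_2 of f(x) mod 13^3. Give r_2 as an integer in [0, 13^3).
r_2 = 543 (mod 2197)

Hensel's recurrence: r_{i+1} = r_i − f(r_i)·(f′(r_i))^{-1} mod 13^{i+2}, with f′(x) = 2x. Iterate:
  r_0 = 10 (mod 13)
  r_1 = 36 (mod 169)
  r_2 = 543 (mod 2197)
Final: r_2 = 543, and one checks f(r_2) ≡ 0 mod 13^3.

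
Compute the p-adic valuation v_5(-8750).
v_5(-8750) = 4

v_5(n) is the largest exponent k such that 5^k divides n. Factor out: -8750 = -5^4 · 14. (Sign doesn't affect v_p.) So v_5(-8750) = 4.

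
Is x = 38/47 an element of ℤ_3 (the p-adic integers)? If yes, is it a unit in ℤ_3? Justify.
x ∈ ℤ_3^× (unit); v_3(x) = 0

ℤ_3 = {x ∈ ℚ_3 : v_3(x) ≥ 0} and ℤ_3^× = {x ∈ ℤ_3 : v_3(x) = 0}. Here v_3(38/47) = v_3(num) − v_3(den) = 0; compare against these criteria.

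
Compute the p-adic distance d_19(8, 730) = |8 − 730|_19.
d_19(8, 730) = 1/361

Step 1 — x − y = 8 − 730 = -722. Step 2 — v_19(-722) = 2 (factor: -722 = −(19^2 · 2); the sign does not affect v_p). Step 3 — |x − y|_19 = 19^{-2} = 1/361.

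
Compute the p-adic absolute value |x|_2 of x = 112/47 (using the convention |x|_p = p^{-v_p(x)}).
|112/47|_2 = 1/16

Step 1 — compute v_2(x) by factoring powers of 2 out of the numerator and denominator: v_2(112/47) = 4. Step 2 — apply |x|_p = p^{-v_p(x)} = 2^{-4} = 1/16.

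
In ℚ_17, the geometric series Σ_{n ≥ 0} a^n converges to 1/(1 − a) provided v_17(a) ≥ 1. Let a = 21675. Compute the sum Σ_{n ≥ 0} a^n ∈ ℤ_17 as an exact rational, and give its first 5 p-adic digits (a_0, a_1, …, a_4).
Σ a^n = 1/(1 − a) = -1/21674;  first 5 digits = (1, 0, 7, 4, 15)

v_17(a) = 2 ≥ 1, so the series converges in ℤ_17 to 1/(1 − a) = 1/(1 − 21675) = -1/21674. Expand this rational in ℤ_17: compute digits iteratively via d_i = x_i mod 17, x_{i+1} = (x_i − d_i)/17. The first 5 digits are (1, 0, 7, 4, 15).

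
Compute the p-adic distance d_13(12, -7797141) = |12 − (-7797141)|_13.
d_13(12, -7797141) = 1/371293

Step 1 — x − y = 12 − (-7797141) = 7797153. Step 2 — v_13(7797153) = 5 (factor: 7797153 = (13^5 · 21); the sign does not affect v_p). Step 3 — |x − y|_13 = 13^{-5} = 1/371293.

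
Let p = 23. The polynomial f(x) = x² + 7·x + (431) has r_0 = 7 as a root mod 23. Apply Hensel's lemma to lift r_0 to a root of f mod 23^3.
r_2 = 6355 (mod 12167)

Hensel: r_{i+1} = r_i − f(r_i)·(f′(r_i))^{-1} mod 23^{i+2}, f′(x) = 2x + 7. Iterate:
  r_0 = 7 (mod 23)
  r_1 = 7 (mod 529)
  r_2 = 6355 (mod 12167)
Final: r = 6355 satisfies f(r) ≡ 0 mod 23^3.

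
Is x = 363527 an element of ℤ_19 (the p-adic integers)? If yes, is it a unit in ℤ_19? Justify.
x ∈ ℤ_19 but not a unit; v_19(x) = 3 > 0

ℤ_19 = {x ∈ ℚ_19 : v_19(x) ≥ 0} and ℤ_19^× = {x ∈ ℤ_19 : v_19(x) = 0}. Here v_19(363527) = v_19(num) − v_19(den) = 3; compare against these criteria.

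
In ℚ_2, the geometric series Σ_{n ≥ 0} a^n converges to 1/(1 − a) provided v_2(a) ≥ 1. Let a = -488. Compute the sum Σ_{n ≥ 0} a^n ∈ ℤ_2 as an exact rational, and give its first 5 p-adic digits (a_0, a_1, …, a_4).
Σ a^n = 1/(1 − a) = 1/489;  first 5 digits = (1, 0, 0, 1, 1)

v_2(a) = 3 ≥ 1, so the series converges in ℤ_2 to 1/(1 − a) = 1/(1 − (-488)) = 1/489. Expand this rational in ℤ_2: compute digits iteratively via d_i = x_i mod 2, x_{i+1} = (x_i − d_i)/2. The first 5 digits are (1, 0, 0, 1, 1).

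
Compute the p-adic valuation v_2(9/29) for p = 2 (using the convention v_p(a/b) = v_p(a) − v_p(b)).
v_2(9/29) = 0

Factor powers of 2 from the numerator and denominator of the reduced fraction: 9 = 2^0 · 9 and 29 = 2^0 · 29. Apply v_p(a/b) = v_p(a) − v_p(b): v_2(9/29) = 0 − 0 = 0.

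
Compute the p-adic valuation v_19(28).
v_19(28) = 0

v_19(n) is the largest exponent k such that 19^k divides n. Factor out: 28 = 19^0 · 28. (Sign doesn't affect v_p.) So v_19(28) = 0.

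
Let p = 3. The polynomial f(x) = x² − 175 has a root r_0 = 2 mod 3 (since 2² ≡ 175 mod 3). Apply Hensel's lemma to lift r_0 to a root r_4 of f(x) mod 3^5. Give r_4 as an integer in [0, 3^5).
r_4 = 146 (mod 243)

Hensel's recurrence: r_{i+1} = r_i − f(r_i)·(f′(r_i))^{-1} mod 3^{i+2}, with f′(x) = 2x. Iterate:
  r_0 = 2 (mod 3)
  r_1 = 2 (mod 9)
  r_2 = 11 (mod 27)
  r_3 = 65 (mod 81)
  r_4 = 146 (mod 243)
Final: r_4 = 146, and one checks f(r_4) ≡ 0 mod 3^5.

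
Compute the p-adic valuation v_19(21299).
v_19(21299) = 2

v_19(n) is the largest exponent k such that 19^k divides n. Factor out: 21299 = 19^2 · 59. (Sign doesn't affect v_p.) So v_19(21299) = 2.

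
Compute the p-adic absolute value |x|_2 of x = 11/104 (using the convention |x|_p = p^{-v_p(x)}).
|11/104|_2 = 8

Step 1 — compute v_2(x) by factoring powers of 2 out of the numerator and denominator: v_2(11/104) = -3. Step 2 — apply |x|_p = p^{-v_p(x)} = 2^{3} = 8.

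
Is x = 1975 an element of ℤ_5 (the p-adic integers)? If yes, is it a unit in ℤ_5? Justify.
x ∈ ℤ_5 but not a unit; v_5(x) = 2 > 0

ℤ_5 = {x ∈ ℚ_5 : v_5(x) ≥ 0} and ℤ_5^× = {x ∈ ℤ_5 : v_5(x) = 0}. Here v_5(1975) = v_5(num) − v_5(den) = 2; compare against these criteria.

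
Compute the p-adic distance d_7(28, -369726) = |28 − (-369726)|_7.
d_7(28, -369726) = 1/16807

Step 1 — x − y = 28 − (-369726) = 369754. Step 2 — v_7(369754) = 5 (factor: 369754 = (7^5 · 22); the sign does not affect v_p). Step 3 — |x − y|_7 = 7^{-5} = 1/16807.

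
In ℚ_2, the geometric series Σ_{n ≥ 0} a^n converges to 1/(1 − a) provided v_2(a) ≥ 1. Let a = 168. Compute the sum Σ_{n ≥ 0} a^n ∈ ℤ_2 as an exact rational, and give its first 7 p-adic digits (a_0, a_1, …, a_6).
Σ a^n = 1/(1 − a) = -1/167;  first 7 digits = (1, 0, 0, 1, 0, 1, 1)

v_2(a) = 3 ≥ 1, so the series converges in ℤ_2 to 1/(1 − a) = 1/(1 − 168) = -1/167. Expand this rational in ℤ_2: compute digits iteratively via d_i = x_i mod 2, x_{i+1} = (x_i − d_i)/2. The first 7 digits are (1, 0, 0, 1, 0, 1, 1).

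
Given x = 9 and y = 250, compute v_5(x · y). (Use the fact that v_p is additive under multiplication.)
v_5(2250) = 3

v_p(x) = 0 (factor: 9 = 5^0 · 9); v_p(y) = 3 (factor: 250 = 5^3 · 2). Additivity: v_p(xy) = v_p(x) + v_p(y) = 0 + 3 = 3. (Direct check: xy = 2250 = 5^3 · (18).)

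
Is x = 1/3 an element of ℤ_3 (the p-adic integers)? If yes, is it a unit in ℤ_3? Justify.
x ∉ ℤ_3 (v_3(x) = -1 < 0)

ℤ_3 = {x ∈ ℚ_3 : v_3(x) ≥ 0} and ℤ_3^× = {x ∈ ℤ_3 : v_3(x) = 0}. Here v_3(1/3) = v_3(num) − v_3(den) = -1; compare against these criteria.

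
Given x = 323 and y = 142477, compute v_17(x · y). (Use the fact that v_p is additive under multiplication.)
v_17(46020071) = 4

v_p(x) = 1 (factor: 323 = 17^1 · 19); v_p(y) = 3 (factor: 142477 = 17^3 · 29). Additivity: v_p(xy) = v_p(x) + v_p(y) = 1 + 3 = 4. (Direct check: xy = 46020071 = 17^4 · (551).)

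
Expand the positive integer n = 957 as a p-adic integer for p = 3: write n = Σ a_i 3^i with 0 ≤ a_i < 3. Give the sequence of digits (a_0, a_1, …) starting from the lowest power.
(a_0, a_1, …) = (0, 1, 1, 2, 2, 0, 1)

Repeated division by 3 gives the digits low-to-high: 957 = 1·3^1 + 1·3^2 + 2·3^3 + 2·3^4 + 1·3^6. Digit sequence: (0, 1, 1, 2, 2, 0, 1).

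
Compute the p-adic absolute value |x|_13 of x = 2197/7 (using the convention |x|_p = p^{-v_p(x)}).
|2197/7|_13 = 1/2197

Step 1 — compute v_13(x) by factoring powers of 13 out of the numerator and denominator: v_13(2197/7) = 3. Step 2 — apply |x|_p = p^{-v_p(x)} = 13^{-3} = 1/2197.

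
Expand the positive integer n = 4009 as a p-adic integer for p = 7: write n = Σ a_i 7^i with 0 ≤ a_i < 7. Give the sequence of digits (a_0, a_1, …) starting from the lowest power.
(a_0, a_1, …) = (5, 5, 4, 4, 1)

Repeated division by 7 gives the digits low-to-high: 4009 = 5 + 5·7^1 + 4·7^2 + 4·7^3 + 1·7^4. Digit sequence: (5, 5, 4, 4, 1).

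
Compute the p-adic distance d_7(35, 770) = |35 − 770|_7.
d_7(35, 770) = 1/49

Step 1 — x − y = 35 − 770 = -735. Step 2 — v_7(-735) = 2 (factor: -735 = −(7^2 · 15); the sign does not affect v_p). Step 3 — |x − y|_7 = 7^{-2} = 1/49.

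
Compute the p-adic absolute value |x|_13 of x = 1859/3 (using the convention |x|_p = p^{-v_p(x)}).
|1859/3|_13 = 1/169

Step 1 — compute v_13(x) by factoring powers of 13 out of the numerator and denominator: v_13(1859/3) = 2. Step 2 — apply |x|_p = p^{-v_p(x)} = 13^{-2} = 1/169.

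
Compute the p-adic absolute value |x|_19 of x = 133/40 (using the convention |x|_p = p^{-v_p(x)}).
|133/40|_19 = 1/19

Step 1 — compute v_19(x) by factoring powers of 19 out of the numerator and denominator: v_19(133/40) = 1. Step 2 — apply |x|_p = p^{-v_p(x)} = 19^{-1} = 1/19.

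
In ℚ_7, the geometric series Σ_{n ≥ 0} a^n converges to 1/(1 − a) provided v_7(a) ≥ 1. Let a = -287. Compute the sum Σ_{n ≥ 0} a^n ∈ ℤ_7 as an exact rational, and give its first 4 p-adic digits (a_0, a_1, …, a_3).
Σ a^n = 1/(1 − a) = 1/288;  first 4 digits = (1, 1, 2, 2)

v_7(a) = 1 ≥ 1, so the series converges in ℤ_7 to 1/(1 − a) = 1/(1 − (-287)) = 1/288. Expand this rational in ℤ_7: compute digits iteratively via d_i = x_i mod 7, x_{i+1} = (x_i − d_i)/7. The first 4 digits are (1, 1, 2, 2).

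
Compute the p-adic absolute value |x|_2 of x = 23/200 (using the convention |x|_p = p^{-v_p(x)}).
|23/200|_2 = 8

Step 1 — compute v_2(x) by factoring powers of 2 out of the numerator and denominator: v_2(23/200) = -3. Step 2 — apply |x|_p = p^{-v_p(x)} = 2^{3} = 8.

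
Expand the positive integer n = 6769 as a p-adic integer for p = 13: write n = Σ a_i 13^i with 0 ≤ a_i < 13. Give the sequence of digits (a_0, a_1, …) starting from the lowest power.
(a_0, a_1, …) = (9, 0, 1, 3)

Repeated division by 13 gives the digits low-to-high: 6769 = 9 + 1·13^2 + 3·13^3. Digit sequence: (9, 0, 1, 3).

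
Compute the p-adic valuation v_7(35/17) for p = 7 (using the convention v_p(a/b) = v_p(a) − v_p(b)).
v_7(35/17) = 1

Factor powers of 7 from the numerator and denominator of the reduced fraction: 35 = 7^1 · 5 and 17 = 7^0 · 17. Apply v_p(a/b) = v_p(a) − v_p(b): v_7(35/17) = 1 − 0 = 1.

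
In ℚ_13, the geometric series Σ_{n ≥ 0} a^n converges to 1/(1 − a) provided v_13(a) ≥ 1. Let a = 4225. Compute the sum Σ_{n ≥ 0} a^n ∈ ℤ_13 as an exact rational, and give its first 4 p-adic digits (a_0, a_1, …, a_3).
Σ a^n = 1/(1 − a) = -1/4224;  first 4 digits = (1, 0, 12, 1)

v_13(a) = 2 ≥ 1, so the series converges in ℤ_13 to 1/(1 − a) = 1/(1 − 4225) = -1/4224. Expand this rational in ℤ_13: compute digits iteratively via d_i = x_i mod 13, x_{i+1} = (x_i − d_i)/13. The first 4 digits are (1, 0, 12, 1).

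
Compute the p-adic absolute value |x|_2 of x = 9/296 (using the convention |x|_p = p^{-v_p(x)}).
|9/296|_2 = 8

Step 1 — compute v_2(x) by factoring powers of 2 out of the numerator and denominator: v_2(9/296) = -3. Step 2 — apply |x|_p = p^{-v_p(x)} = 2^{3} = 8.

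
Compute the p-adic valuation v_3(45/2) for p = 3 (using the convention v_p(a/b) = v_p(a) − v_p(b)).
v_3(45/2) = 2

Factor powers of 3 from the numerator and denominator of the reduced fraction: 45 = 3^2 · 5 and 2 = 3^0 · 2. Apply v_p(a/b) = v_p(a) − v_p(b): v_3(45/2) = 2 − 0 = 2.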